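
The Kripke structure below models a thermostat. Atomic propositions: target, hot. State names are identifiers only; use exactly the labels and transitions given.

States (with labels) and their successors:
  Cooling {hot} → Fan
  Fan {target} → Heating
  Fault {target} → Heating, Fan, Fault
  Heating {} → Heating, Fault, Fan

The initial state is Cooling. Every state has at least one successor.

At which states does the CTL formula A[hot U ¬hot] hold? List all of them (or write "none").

{Cooling, Fan, Fault, Heating}

States satisfying hot: {Cooling}.
States satisfying ¬hot: {Fan, Fault, Heating}.
States satisfying A[hot U ¬hot]: {Cooling, Fan, Fault, Heating}.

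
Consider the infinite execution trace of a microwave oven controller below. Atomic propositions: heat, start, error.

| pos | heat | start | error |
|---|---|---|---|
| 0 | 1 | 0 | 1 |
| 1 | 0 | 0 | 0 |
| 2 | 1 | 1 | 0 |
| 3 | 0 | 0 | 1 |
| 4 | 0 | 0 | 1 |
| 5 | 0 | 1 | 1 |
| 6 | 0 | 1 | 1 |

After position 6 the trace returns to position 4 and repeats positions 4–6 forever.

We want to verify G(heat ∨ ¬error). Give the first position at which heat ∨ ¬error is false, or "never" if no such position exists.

3

Check heat ∨ ¬error at each position in order: 0 ✓, 1 ✓, 2 ✓.
At position 3 the labels are {error}, so heat ∨ ¬error is false there. This is the first violation.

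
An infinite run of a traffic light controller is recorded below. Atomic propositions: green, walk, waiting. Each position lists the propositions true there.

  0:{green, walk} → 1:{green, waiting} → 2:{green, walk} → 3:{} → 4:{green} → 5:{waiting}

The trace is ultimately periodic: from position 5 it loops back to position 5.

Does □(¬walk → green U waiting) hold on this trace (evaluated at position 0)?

¬walk → green U waiting must hold at every position from 0 onward. It fails at position 3, so □(¬walk → green U waiting) is false.
Positions where ¬walk holds: 1, 3, 4, 5.
Check green U waiting at each: 1→ok, 3→fails, 4→ok, 5→ok.

Violated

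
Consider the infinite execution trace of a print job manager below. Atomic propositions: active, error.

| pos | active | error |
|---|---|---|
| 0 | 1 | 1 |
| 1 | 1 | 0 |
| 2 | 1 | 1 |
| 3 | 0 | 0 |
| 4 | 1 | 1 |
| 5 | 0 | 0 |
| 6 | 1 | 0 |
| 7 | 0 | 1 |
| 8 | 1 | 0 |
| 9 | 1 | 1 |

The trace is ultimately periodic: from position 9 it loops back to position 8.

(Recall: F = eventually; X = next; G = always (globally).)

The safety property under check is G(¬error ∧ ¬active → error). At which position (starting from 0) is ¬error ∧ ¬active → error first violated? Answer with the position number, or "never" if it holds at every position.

3

Check ¬error ∧ ¬active → error at each position in order: 0 ✓, 1 ✓, 2 ✓.
At position 3 the labels are {}, so ¬error ∧ ¬active → error is false there. This is the first violation.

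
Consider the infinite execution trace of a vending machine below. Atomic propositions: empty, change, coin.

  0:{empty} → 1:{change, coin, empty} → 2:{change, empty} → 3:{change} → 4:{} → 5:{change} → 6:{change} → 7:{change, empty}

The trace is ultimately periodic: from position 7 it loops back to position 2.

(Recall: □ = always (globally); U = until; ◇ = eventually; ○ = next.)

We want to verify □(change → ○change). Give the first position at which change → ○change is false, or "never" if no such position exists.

3

Check change → ○change at each position in order: 0 ✓, 1 ✓, 2 ✓.
At position 3 the labels are {change} and the next position 4 has {}, so change → ○change is false there. This is the first violation.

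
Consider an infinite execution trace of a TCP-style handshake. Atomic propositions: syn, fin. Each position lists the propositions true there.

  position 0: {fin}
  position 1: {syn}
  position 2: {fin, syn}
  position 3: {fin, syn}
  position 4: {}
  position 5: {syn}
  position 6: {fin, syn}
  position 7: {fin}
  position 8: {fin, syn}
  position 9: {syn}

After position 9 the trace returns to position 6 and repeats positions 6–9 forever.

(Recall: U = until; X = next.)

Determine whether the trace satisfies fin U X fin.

Yes

Walking from position 0: X fin first holds at position 1, and fin holds at every earlier position along the way, so fin U X fin holds.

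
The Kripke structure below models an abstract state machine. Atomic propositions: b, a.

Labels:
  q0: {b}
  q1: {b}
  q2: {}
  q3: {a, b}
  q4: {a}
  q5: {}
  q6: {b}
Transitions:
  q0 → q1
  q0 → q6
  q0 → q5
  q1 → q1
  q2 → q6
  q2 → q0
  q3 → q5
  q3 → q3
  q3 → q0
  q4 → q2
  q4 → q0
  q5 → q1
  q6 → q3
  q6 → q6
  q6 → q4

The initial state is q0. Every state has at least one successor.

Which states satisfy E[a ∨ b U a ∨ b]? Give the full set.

{q0, q1, q3, q4, q6}

States satisfying a ∨ b: {q0, q1, q3, q4, q6}.
States satisfying E[a ∨ b U a ∨ b]: {q0, q1, q3, q4, q6}.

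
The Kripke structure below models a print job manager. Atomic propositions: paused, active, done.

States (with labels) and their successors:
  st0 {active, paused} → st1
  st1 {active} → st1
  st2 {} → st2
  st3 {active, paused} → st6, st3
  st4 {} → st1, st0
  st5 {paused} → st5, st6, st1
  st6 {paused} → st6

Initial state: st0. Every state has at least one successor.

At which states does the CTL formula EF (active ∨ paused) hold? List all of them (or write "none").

{st0, st1, st3, st4, st5, st6}

States satisfying active ∨ paused: {st0, st1, st3, st5, st6}.
States satisfying EF (active ∨ paused): {st0, st1, st3, st4, st5, st6}.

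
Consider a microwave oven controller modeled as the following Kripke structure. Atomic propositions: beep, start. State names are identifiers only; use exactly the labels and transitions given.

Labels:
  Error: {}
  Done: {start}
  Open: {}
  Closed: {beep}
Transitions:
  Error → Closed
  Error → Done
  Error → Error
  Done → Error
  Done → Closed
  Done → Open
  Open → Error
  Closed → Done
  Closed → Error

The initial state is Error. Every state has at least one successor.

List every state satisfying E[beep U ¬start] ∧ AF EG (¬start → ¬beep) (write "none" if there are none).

{Error, Open, Closed}

States satisfying beep: {Closed}.
States satisfying ¬start: {Error, Open, Closed}.
States satisfying E[beep U ¬start]: {Error, Open, Closed}.
States satisfying EG (¬start → ¬beep): {Error, Done, Open}.
States satisfying AF EG (¬start → ¬beep): {Error, Done, Open, Closed}.
States satisfying E[beep U ¬start] ∧ AF EG (¬start → ¬beep): {Error, Open, Closed}.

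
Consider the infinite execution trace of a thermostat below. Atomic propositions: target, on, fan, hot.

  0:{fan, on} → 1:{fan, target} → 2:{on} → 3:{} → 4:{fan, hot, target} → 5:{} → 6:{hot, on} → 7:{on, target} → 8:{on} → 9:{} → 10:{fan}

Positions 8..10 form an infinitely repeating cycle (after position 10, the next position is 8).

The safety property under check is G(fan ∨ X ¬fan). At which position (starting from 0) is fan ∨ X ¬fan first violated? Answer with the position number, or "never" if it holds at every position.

3

Check fan ∨ X ¬fan at each position in order: 0 ✓, 1 ✓, 2 ✓.
At position 3 the labels are {} and the next position 4 has {fan, hot, target}, so fan ∨ X ¬fan is false there. This is the first violation.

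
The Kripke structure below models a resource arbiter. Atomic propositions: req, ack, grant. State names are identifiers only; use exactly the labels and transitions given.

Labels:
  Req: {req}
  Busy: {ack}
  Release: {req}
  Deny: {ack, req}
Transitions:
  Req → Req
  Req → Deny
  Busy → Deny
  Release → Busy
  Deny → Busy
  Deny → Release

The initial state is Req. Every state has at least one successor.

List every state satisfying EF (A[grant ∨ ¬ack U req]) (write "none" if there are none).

{Req, Busy, Release, Deny}

States satisfying A[grant ∨ ¬ack U req]: {Req, Release, Deny}.
States satisfying EF (A[grant ∨ ¬ack U req]): {Req, Busy, Release, Deny}.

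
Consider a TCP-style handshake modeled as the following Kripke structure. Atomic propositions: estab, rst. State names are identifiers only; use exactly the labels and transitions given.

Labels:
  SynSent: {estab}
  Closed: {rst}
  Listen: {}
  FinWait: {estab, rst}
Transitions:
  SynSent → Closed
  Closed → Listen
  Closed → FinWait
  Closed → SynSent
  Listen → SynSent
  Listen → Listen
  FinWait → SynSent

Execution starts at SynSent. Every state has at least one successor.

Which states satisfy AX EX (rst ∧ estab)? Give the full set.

{SynSent}

States satisfying EX (rst ∧ estab): {Closed}.
States satisfying AX EX (rst ∧ estab): {SynSent}.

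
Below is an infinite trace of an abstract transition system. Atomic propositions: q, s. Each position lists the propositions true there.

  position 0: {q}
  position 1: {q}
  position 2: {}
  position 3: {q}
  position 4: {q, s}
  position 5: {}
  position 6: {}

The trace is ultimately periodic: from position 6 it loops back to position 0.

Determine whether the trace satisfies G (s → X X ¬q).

s → X X ¬q holds at every position 0..6, and those are all positions ever visited, so G (s → X X ¬q) holds.
Positions where s holds: 4.
Check X X ¬q at each: 4→ok.

Satisfied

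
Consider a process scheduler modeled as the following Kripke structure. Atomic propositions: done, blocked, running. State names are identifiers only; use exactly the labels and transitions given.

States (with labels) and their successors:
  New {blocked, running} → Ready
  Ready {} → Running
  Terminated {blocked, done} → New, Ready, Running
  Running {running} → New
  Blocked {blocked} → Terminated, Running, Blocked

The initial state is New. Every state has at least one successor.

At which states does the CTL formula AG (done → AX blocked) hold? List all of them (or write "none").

{New, Ready, Running}

States satisfying done → AX blocked: {New, Ready, Running, Blocked}.
States satisfying AG (done → AX blocked): {New, Ready, Running}.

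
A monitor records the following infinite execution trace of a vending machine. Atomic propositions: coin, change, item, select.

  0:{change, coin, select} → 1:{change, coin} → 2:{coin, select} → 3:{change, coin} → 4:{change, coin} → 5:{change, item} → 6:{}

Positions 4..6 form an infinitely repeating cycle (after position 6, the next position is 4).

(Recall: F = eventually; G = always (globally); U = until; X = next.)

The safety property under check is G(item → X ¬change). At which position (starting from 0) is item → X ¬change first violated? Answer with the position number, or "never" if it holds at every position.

never

item → X ¬change holds at every position 0..6, and those are all the positions the trace ever visits, so the invariant G(item → X ¬change) is never violated.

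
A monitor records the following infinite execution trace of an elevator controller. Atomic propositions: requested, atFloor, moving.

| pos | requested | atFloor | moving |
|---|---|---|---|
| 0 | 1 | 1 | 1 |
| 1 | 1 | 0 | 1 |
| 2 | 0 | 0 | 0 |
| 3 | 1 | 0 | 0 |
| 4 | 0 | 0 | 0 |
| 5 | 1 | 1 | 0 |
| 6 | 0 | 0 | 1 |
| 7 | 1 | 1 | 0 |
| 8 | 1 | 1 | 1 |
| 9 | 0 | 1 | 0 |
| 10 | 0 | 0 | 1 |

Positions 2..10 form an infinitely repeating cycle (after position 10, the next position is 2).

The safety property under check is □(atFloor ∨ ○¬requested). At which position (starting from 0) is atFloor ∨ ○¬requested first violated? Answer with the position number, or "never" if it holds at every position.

2

Check atFloor ∨ ○¬requested at each position in order: 0 ✓, 1 ✓.
At position 2 the labels are {} and the next position 3 has {requested}, so atFloor ∨ ○¬requested is false there. This is the first violation.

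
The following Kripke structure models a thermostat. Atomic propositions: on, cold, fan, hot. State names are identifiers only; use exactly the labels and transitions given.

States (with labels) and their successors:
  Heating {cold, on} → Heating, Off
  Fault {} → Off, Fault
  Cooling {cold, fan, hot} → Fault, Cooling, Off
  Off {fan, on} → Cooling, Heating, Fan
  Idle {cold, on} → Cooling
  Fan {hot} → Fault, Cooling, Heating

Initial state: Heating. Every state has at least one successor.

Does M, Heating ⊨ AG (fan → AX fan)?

States satisfying fan → AX fan: {Heating, Fault, Idle, Fan}.
States satisfying AG (fan → AX fan): ∅.
Cooling is reachable from Heating and violates fan → AX fan, so AG fails at Heating.
Heating ∉ Sat(AG (fan → AX fan)).

Does not hold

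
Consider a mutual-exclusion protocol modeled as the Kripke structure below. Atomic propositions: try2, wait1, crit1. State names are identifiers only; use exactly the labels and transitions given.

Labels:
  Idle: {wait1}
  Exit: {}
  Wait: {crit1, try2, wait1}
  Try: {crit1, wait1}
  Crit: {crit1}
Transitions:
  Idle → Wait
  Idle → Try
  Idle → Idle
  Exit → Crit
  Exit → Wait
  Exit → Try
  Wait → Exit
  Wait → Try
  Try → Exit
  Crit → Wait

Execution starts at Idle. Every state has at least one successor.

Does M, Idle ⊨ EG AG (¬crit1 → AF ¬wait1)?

States satisfying AG (¬crit1 → AF ¬wait1): {Exit, Wait, Try, Crit}.
States satisfying EG AG (¬crit1 → AF ¬wait1): {Exit, Wait, Try, Crit}.
No suitable path/successor from Idle witnesses the formula.
Idle ∉ Sat(EG AG (¬crit1 → AF ¬wait1)).

Violated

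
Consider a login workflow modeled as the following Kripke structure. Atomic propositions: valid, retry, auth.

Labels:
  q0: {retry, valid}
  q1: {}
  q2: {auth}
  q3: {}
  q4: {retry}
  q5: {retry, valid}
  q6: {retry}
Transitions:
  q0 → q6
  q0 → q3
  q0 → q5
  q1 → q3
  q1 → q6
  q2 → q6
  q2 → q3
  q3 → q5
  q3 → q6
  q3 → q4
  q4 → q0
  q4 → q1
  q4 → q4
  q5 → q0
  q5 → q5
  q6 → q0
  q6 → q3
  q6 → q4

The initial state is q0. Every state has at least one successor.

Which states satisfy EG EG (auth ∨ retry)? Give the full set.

States satisfying EG (auth ∨ retry): {q0, q2, q4, q5, q6}.
States satisfying EG EG (auth ∨ retry): {q0, q2, q4, q5, q6}.

{q0, q2, q4, q5, q6}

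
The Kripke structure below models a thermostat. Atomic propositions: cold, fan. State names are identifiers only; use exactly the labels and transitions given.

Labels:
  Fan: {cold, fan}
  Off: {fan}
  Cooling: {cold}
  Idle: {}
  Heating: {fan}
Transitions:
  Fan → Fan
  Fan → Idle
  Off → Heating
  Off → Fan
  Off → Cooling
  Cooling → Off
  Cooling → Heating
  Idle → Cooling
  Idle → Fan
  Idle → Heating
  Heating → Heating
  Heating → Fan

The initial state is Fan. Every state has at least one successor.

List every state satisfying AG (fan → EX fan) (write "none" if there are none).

{Fan, Off, Cooling, Idle, Heating}

States satisfying fan → EX fan: {Fan, Off, Cooling, Idle, Heating}.
States satisfying AG (fan → EX fan): {Fan, Off, Cooling, Idle, Heating}.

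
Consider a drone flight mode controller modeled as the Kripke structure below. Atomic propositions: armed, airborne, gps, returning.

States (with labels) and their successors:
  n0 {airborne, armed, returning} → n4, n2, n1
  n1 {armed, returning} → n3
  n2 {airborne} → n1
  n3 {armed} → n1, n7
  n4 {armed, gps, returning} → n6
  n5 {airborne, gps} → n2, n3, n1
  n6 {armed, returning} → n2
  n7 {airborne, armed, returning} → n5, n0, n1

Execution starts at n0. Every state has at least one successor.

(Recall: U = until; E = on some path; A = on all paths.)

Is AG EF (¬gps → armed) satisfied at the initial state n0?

States satisfying EF (¬gps → armed): {n0, n1, n2, n3, n4, n5, n6, n7}.
States satisfying AG EF (¬gps → armed): {n0, n1, n2, n3, n4, n5, n6, n7}.
Every state reachable from n0 satisfies EF (¬gps → armed).
n0 ∈ Sat(AG EF (¬gps → armed)).

Satisfied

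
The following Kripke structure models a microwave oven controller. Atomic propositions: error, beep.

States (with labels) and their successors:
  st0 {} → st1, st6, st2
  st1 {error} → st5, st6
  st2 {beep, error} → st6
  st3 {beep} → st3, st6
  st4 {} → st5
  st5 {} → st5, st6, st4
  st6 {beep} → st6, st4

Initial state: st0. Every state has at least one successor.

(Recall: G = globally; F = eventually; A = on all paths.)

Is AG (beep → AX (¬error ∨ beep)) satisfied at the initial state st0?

Yes

States satisfying beep → AX (¬error ∨ beep): {st0, st1, st2, st3, st4, st5, st6}.
States satisfying AG (beep → AX (¬error ∨ beep)): {st0, st1, st2, st3, st4, st5, st6}.
Every state reachable from st0 satisfies beep → AX (¬error ∨ beep).
st0 ∈ Sat(AG (beep → AX (¬error ∨ beep))).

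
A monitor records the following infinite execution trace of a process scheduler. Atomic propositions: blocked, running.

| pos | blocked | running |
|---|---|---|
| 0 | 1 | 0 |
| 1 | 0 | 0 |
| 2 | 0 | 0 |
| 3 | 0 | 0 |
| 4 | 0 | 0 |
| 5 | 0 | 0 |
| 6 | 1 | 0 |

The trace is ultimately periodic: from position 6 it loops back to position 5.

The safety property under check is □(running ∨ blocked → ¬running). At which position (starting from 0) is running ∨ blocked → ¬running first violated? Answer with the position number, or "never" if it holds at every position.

never

running ∨ blocked → ¬running holds at every position 0..6, and those are all the positions the trace ever visits, so the invariant □(running ∨ blocked → ¬running) is never violated.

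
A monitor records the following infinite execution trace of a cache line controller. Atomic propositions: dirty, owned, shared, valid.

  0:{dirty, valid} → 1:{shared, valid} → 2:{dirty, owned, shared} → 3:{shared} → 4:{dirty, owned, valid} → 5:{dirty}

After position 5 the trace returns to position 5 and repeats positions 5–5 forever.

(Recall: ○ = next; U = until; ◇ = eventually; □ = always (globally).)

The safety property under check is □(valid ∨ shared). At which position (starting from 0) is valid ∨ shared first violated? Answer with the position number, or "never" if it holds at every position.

Check valid ∨ shared at each position in order: 0 ✓, 1 ✓, 2 ✓, 3 ✓, 4 ✓.
At position 5 the labels are {dirty}, so valid ∨ shared is false there. This is the first violation.

5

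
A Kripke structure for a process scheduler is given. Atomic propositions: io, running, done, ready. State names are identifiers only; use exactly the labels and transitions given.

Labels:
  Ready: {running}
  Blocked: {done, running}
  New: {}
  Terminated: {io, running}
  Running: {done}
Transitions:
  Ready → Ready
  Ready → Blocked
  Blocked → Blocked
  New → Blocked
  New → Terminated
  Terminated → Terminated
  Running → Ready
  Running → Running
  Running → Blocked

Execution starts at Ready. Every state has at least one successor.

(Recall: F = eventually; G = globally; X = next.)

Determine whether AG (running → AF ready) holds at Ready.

States satisfying running → AF ready: {New, Running}.
States satisfying AG (running → AF ready): ∅.
Blocked is reachable from Ready and violates running → AF ready, so AG fails at Ready.
Ready ∉ Sat(AG (running → AF ready)).

No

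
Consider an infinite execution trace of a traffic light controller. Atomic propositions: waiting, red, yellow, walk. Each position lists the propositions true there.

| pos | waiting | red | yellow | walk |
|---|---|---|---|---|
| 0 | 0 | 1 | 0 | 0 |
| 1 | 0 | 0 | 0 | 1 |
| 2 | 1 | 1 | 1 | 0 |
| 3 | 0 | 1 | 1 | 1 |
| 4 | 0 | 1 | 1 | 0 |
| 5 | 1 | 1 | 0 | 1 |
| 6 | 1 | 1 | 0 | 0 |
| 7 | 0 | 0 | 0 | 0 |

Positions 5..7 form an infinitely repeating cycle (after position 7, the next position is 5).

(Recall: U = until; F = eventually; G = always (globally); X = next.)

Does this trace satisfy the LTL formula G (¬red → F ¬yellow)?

Holds

¬red → F ¬yellow holds at every position 0..7, and those are all positions ever visited, so G (¬red → F ¬yellow) holds.
Positions where ¬red holds: 1, 7.
Check F ¬yellow at each: 1→ok, 7→ok.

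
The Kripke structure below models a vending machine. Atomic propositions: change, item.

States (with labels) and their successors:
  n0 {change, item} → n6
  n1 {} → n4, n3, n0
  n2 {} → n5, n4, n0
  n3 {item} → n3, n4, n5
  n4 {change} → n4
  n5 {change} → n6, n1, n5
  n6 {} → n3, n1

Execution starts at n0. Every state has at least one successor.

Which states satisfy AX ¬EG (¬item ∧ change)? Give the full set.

States satisfying ¬EG (¬item ∧ change): {n0, n1, n2, n3, n6}.
States satisfying AX ¬EG (¬item ∧ change): {n0, n6}.

{n0, n6}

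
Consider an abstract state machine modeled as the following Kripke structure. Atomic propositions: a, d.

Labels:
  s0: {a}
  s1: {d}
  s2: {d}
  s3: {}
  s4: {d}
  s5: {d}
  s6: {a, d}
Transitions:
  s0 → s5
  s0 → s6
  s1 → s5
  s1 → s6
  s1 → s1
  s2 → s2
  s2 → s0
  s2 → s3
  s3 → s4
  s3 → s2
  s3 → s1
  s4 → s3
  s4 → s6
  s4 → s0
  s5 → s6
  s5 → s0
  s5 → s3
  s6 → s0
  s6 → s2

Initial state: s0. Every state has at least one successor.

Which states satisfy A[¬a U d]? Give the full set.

States satisfying ¬a: {s1, s2, s3, s4, s5}.
States satisfying d: {s1, s2, s4, s5, s6}.
States satisfying A[¬a U d]: {s1, s2, s3, s4, s5, s6}.

{s1, s2, s3, s4, s5, s6}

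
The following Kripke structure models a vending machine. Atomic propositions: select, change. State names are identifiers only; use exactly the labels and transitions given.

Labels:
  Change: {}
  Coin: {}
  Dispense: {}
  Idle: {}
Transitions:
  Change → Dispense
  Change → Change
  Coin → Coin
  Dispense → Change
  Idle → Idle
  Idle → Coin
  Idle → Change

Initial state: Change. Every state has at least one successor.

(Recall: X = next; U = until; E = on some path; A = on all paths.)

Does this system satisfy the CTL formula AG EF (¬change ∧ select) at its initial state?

No

States satisfying EF (¬change ∧ select): ∅.
States satisfying AG EF (¬change ∧ select): ∅.
Change is reachable from Change and violates EF (¬change ∧ select), so AG fails at Change.
Change ∉ Sat(AG EF (¬change ∧ select)).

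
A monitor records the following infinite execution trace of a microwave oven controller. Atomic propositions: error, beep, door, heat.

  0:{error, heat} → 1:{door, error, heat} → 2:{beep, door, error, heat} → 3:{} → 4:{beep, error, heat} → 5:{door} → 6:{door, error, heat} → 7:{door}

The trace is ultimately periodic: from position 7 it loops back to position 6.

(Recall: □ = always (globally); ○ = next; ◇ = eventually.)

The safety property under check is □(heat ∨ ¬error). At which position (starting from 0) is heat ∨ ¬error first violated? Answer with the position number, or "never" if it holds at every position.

never

heat ∨ ¬error holds at every position 0..7, and those are all the positions the trace ever visits, so the invariant □(heat ∨ ¬error) is never violated.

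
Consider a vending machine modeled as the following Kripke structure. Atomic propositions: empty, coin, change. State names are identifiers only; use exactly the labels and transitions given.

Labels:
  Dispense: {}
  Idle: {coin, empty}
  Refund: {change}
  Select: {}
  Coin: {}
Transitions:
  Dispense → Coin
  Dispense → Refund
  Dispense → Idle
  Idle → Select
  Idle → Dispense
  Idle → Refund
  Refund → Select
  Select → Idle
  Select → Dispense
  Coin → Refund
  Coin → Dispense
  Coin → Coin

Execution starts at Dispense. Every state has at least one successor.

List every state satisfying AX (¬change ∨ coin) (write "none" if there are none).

States satisfying ¬change ∨ coin: {Dispense, Idle, Select, Coin}.
States satisfying AX (¬change ∨ coin): {Refund, Select}.

{Refund, Select}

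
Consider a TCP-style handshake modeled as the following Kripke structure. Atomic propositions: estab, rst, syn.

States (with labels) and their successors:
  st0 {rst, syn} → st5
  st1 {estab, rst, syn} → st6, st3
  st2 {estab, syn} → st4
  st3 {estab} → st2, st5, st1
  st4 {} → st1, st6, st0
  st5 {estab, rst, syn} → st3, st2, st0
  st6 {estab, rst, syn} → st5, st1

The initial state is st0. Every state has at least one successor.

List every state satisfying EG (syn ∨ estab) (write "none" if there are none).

States satisfying syn ∨ estab: {st0, st1, st2, st3, st5, st6}.
States satisfying EG (syn ∨ estab): {st0, st1, st3, st5, st6}.

{st0, st1, st3, st5, st6}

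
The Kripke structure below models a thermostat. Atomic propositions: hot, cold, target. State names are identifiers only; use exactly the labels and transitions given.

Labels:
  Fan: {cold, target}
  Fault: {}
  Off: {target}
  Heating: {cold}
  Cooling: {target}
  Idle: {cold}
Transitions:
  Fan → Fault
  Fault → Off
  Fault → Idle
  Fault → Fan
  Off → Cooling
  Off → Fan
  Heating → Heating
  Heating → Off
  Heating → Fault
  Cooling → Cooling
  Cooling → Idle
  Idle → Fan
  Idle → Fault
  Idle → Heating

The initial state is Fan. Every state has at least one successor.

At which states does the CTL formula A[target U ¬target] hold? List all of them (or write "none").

States satisfying target: {Fan, Off, Cooling}.
States satisfying ¬target: {Fault, Heating, Idle}.
States satisfying A[target U ¬target]: {Fan, Fault, Heating, Idle}.

{Fan, Fault, Heating, Idle}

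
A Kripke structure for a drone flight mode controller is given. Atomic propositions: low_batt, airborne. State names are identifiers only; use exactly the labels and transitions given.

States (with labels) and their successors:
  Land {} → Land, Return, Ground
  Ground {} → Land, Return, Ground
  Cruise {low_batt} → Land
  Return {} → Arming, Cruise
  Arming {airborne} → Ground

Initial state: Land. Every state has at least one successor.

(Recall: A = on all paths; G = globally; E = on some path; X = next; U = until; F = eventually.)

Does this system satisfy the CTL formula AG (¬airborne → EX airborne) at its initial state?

No

States satisfying ¬airborne → EX airborne: {Return, Arming}.
States satisfying AG (¬airborne → EX airborne): ∅.
Cruise is reachable from Land and violates ¬airborne → EX airborne, so AG fails at Land.
Land ∉ Sat(AG (¬airborne → EX airborne)).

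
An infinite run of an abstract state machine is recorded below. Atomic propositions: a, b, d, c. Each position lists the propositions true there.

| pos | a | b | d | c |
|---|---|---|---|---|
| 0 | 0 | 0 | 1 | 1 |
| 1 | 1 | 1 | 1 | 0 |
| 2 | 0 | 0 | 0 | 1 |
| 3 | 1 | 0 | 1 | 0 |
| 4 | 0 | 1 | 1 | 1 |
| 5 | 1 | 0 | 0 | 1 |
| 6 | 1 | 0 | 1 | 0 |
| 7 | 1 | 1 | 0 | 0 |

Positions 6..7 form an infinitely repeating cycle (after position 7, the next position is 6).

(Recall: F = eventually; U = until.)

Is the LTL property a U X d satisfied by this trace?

Walking from position 0: X d first holds at position 0, and a holds at every earlier position along the way, so a U X d holds.

Holds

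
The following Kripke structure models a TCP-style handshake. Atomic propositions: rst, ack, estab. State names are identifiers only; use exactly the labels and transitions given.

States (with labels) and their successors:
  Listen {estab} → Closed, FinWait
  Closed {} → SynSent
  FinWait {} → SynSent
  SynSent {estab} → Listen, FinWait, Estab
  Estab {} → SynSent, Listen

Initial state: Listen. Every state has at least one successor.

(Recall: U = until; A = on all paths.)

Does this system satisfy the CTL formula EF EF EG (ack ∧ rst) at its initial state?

States satisfying EF EG (ack ∧ rst): ∅.
States satisfying EF EF EG (ack ∧ rst): ∅.
No suitable path/successor from Listen witnesses the formula.
Listen ∉ Sat(EF EF EG (ack ∧ rst)).

Violated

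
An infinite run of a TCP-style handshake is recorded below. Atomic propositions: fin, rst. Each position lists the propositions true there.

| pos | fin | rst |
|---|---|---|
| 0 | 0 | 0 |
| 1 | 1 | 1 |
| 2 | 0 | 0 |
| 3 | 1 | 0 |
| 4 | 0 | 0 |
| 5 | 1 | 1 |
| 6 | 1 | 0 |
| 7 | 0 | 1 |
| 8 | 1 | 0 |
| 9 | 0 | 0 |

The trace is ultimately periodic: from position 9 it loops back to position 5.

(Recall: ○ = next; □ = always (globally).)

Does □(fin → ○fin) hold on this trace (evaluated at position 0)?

fin → ○fin must hold at every position from 0 onward. It fails at position 1, so □(fin → ○fin) is false.
Positions where fin holds: 1, 3, 5, 6, 8.
Check ○fin at each: 1→fails, 3→fails, 5→ok, 6→fails, 8→fails.

Does not hold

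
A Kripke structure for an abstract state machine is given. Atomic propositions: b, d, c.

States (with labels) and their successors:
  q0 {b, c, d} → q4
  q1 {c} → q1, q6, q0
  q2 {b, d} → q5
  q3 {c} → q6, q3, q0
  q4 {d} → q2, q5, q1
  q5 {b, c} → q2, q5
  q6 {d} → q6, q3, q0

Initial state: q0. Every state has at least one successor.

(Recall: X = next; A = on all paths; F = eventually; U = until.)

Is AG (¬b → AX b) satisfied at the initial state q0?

States satisfying ¬b → AX b: {q0, q2, q5}.
States satisfying AG (¬b → AX b): {q2, q5}.
q1 is reachable from q0 and violates ¬b → AX b, so AG fails at q0.
q0 ∉ Sat(AG (¬b → AX b)).

Does not hold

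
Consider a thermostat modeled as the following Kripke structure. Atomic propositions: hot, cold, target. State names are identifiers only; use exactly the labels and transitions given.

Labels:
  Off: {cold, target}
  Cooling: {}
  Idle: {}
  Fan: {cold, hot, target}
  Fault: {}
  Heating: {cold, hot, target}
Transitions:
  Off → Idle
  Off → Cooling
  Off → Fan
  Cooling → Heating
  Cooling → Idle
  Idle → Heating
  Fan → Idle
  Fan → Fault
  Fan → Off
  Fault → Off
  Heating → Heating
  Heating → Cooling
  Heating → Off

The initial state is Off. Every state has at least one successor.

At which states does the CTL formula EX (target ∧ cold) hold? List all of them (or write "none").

States satisfying target ∧ cold: {Off, Fan, Heating}.
States satisfying EX (target ∧ cold): {Off, Cooling, Idle, Fan, Fault, Heating}.

{Off, Cooling, Idle, Fan, Fault, Heating}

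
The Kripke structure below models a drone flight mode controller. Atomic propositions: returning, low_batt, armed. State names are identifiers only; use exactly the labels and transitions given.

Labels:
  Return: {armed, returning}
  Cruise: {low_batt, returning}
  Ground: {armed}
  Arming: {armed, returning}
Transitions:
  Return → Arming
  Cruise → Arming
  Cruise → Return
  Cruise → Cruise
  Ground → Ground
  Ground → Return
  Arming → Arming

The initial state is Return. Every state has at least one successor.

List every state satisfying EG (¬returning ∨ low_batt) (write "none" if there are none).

States satisfying ¬returning ∨ low_batt: {Cruise, Ground}.
States satisfying EG (¬returning ∨ low_batt): {Cruise, Ground}.

{Cruise, Ground}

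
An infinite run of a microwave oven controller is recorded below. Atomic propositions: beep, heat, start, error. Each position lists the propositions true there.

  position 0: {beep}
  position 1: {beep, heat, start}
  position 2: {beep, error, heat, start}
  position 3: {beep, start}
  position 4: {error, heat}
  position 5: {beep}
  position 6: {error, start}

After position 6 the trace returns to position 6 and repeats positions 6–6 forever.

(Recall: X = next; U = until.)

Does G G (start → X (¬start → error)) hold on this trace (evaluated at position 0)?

Holds

G (start → X (¬start → error)) holds at every position 0..6, and those are all positions ever visited, so G G (start → X (¬start → error)) holds.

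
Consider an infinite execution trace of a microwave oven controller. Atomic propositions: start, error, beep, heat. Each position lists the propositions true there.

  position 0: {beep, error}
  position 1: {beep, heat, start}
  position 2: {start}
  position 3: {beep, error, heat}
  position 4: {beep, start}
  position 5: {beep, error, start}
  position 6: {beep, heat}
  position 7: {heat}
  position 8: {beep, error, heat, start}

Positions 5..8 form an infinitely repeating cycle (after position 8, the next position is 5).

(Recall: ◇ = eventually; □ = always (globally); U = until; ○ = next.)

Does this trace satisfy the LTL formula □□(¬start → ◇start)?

□(¬start → ◇start) holds at every position 0..8, and those are all positions ever visited, so □□(¬start → ◇start) holds.

Holds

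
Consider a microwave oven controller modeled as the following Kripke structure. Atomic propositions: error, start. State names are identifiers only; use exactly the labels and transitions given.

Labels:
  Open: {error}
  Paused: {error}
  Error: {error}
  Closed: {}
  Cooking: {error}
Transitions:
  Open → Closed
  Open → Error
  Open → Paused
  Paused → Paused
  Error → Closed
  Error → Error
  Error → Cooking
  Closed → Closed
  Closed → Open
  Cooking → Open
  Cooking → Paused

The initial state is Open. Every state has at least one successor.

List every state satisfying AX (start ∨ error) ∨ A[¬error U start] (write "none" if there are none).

States satisfying start ∨ error: {Open, Paused, Error, Cooking}.
States satisfying AX (start ∨ error): {Paused, Cooking}.
States satisfying ¬error: {Closed}.
States satisfying start: ∅.
States satisfying A[¬error U start]: ∅.
States satisfying AX (start ∨ error) ∨ A[¬error U start]: {Paused, Cooking}.

{Paused, Cooking}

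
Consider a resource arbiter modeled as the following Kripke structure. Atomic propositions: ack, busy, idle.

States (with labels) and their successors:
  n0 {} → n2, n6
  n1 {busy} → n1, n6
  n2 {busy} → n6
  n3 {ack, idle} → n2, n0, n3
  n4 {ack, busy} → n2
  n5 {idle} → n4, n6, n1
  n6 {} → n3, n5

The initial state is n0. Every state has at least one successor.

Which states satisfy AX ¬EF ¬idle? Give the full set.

States satisfying ¬EF ¬idle: ∅.
States satisfying AX ¬EF ¬idle: ∅.

none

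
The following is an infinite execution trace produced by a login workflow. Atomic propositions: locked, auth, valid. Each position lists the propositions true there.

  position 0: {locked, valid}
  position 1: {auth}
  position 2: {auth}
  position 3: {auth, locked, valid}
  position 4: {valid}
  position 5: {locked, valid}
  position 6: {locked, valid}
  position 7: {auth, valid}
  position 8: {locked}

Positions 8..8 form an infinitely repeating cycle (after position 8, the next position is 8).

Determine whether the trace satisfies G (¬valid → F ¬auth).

¬valid → F ¬auth holds at every position 0..8, and those are all positions ever visited, so G (¬valid → F ¬auth) holds.
Positions where ¬valid holds: 1, 2, 8.
Check F ¬auth at each: 1→ok, 2→ok, 8→ok.

Holds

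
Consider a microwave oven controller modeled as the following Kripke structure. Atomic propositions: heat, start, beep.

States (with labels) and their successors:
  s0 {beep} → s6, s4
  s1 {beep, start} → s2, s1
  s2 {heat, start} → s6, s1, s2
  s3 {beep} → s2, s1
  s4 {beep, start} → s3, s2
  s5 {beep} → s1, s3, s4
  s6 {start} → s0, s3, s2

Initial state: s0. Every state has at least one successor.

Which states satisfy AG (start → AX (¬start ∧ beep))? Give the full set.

none

States satisfying start → AX (¬start ∧ beep): {s0, s3, s5}.
States satisfying AG (start → AX (¬start ∧ beep)): ∅.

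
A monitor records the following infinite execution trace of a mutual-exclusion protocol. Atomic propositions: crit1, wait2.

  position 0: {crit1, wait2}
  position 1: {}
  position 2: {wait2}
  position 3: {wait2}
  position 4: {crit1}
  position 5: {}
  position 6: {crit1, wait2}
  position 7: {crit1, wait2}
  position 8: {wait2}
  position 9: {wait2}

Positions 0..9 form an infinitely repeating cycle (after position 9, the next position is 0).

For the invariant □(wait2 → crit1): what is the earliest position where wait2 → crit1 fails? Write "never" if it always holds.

Check wait2 → crit1 at each position in order: 0 ✓, 1 ✓.
At position 2 the labels are {wait2}, so wait2 → crit1 is false there. This is the first violation.

2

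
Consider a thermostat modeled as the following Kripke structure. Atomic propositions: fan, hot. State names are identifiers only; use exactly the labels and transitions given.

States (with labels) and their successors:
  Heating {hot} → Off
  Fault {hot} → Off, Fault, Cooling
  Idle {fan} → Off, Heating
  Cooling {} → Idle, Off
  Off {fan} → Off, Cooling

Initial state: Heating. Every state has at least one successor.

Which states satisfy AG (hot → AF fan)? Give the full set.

States satisfying hot → AF fan: {Heating, Idle, Cooling, Off}.
States satisfying AG (hot → AF fan): {Heating, Idle, Cooling, Off}.

{Heating, Idle, Cooling, Off}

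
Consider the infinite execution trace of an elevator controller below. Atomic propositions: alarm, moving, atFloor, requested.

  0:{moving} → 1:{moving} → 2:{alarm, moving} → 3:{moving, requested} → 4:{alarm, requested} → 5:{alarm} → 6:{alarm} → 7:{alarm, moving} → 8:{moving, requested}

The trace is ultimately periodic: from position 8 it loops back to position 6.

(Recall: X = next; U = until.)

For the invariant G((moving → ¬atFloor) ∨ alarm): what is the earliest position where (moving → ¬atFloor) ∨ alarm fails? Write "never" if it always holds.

never

(moving → ¬atFloor) ∨ alarm holds at every position 0..8, and those are all the positions the trace ever visits, so the invariant G((moving → ¬atFloor) ∨ alarm) is never violated.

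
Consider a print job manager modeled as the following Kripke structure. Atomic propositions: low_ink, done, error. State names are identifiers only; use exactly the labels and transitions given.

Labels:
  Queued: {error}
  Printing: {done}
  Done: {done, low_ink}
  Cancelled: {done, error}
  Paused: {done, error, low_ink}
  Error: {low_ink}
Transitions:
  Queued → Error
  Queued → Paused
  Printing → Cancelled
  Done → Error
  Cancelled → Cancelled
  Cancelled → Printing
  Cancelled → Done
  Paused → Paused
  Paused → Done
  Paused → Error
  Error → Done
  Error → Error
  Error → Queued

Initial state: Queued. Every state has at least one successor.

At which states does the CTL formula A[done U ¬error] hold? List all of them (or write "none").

{Printing, Done, Error}

States satisfying done: {Printing, Done, Cancelled, Paused}.
States satisfying ¬error: {Printing, Done, Error}.
States satisfying A[done U ¬error]: {Printing, Done, Error}.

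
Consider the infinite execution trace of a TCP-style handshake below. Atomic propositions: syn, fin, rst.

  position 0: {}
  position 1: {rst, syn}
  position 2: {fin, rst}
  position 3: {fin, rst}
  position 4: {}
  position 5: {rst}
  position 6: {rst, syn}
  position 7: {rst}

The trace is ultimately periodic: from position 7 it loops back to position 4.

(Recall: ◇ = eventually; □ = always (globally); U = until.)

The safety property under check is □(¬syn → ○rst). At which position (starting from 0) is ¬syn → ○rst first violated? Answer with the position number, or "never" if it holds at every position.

Check ¬syn → ○rst at each position in order: 0 ✓, 1 ✓, 2 ✓.
At position 3 the labels are {fin, rst} and the next position 4 has {}, so ¬syn → ○rst is false there. This is the first violation.

3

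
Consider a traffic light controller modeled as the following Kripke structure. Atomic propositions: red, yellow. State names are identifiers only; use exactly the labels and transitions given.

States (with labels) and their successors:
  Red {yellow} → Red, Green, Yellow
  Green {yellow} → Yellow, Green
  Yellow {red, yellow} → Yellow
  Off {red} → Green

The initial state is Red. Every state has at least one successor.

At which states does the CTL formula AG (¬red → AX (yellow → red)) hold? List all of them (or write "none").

{Yellow}

States satisfying ¬red → AX (yellow → red): {Yellow, Off}.
States satisfying AG (¬red → AX (yellow → red)): {Yellow}.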